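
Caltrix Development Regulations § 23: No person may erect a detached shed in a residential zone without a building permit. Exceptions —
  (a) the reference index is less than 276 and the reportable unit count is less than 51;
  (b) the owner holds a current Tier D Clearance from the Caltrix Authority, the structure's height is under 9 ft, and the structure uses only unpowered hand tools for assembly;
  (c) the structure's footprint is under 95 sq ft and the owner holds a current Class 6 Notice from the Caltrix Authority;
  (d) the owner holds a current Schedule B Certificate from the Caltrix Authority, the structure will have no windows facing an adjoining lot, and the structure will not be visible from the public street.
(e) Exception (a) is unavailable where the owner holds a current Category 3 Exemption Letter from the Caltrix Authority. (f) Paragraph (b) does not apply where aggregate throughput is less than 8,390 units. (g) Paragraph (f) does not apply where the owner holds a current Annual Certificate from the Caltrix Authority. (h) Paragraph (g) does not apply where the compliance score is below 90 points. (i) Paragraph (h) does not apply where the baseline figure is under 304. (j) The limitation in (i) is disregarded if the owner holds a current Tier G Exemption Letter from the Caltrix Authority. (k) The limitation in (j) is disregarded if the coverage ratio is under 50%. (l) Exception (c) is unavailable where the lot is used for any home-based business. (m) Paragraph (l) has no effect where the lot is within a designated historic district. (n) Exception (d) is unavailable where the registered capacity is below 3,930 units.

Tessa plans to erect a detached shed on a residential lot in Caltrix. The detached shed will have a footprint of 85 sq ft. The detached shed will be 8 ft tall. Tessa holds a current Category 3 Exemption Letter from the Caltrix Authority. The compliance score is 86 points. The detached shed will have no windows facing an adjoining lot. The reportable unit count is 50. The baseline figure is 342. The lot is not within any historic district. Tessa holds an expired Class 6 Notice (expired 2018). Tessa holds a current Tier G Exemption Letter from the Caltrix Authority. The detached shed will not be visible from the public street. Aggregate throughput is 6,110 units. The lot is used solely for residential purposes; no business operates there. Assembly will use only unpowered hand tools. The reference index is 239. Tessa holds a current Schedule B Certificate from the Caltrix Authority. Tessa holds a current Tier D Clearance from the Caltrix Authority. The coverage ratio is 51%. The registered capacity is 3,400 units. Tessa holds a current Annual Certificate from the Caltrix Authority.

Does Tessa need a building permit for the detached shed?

Yes — Tessa must obtain a building permit.

Exception (a)'s conditions are all satisfied: the reference index is 239, less than the 276 limit; the reportable unit count is 50, less than the 51 limit. However, paragraph (e) must be considered: (e) is engaged — a current Category 3 Exemption Letter is held. So (a) is unavailable.
All of (b)'s requirements are met (a current Tier D Clearance is held; the structure's height is 8 ft, under the 9 ft limit; assembly uses only hand tools). But applying paragraphs (f)–(k): (f) operates against (b): aggregate throughput is 6,110 units, less than the 8,390 units limit. (g) would limit (f) — a current Annual Certificate is held — but (h) sets (g) aside: (h) operates against (g): the compliance score is 86 points, below the 90 points limit. (i) is not triggered (the baseline figure is 342, not under 304), so (h) stands. So (b) is unavailable.
Exception (c) does not apply: no current Class 6 Notice is held.
Exception (d): a current Schedule B Certificate is held; no windows face an adjoining lot; the structure will not be visible from the street — every condition holds. But applying paragraph (n): (n) operates against (d): the registered capacity is 3,400 units, below the 3,930 units limit. Exception (d) does not apply.
No exception displaces § 23.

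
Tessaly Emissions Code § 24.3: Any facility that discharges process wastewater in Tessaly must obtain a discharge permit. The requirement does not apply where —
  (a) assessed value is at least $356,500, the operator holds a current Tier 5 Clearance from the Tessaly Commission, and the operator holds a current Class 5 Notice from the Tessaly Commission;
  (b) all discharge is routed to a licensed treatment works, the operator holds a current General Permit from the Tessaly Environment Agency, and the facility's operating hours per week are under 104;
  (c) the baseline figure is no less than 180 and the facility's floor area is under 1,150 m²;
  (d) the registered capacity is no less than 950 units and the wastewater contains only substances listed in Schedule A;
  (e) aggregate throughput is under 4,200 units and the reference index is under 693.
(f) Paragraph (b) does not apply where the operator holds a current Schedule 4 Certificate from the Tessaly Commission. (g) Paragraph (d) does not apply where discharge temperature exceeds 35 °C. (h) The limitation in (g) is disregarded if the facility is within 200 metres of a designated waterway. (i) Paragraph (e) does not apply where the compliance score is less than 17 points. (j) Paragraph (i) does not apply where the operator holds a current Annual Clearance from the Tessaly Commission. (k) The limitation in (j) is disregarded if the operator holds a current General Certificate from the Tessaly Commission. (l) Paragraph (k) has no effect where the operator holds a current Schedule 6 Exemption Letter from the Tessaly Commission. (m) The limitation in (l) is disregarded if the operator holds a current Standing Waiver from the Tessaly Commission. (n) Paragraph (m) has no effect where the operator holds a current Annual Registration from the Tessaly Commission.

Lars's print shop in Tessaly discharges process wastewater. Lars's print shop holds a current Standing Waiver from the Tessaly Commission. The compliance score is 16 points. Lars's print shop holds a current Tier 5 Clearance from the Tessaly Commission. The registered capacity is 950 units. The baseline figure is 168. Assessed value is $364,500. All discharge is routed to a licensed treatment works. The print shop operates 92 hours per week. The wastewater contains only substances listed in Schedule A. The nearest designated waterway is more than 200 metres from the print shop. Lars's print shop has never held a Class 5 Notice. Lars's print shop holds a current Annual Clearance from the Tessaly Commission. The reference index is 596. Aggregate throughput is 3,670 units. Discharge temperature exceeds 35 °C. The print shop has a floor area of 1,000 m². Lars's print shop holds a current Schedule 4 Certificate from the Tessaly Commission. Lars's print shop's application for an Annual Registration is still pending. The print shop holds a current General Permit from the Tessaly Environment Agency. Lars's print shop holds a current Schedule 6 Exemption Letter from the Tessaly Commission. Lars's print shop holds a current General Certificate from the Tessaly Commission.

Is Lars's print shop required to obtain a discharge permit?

Yes — Lars's print shop must obtain a discharge permit.

Exception (a) does not apply: the Class 5 Notice is not current.
Exception (b)'s conditions are all satisfied: discharge is routed to a licensed treatment works; a current General Permit is held; the facility's operating hours per week are 92, under the 104 limit. However, paragraph (f) must be considered: (f) operates against (b): a current Schedule 4 Certificate is held. So (b) is unavailable.
Exception (c) does not apply: the baseline figure is 168, short of 180.
Exception (d) is satisfied on its face — the registered capacity is 950 units, meeting the 950 units threshold; the wastewater is Schedule-A-only. But applying paragraphs (g)–(h): (g) operates — discharge temperature exceeds 35 °C. (h) is not engaged (the print shop is more than 200 m from any designated waterway), so (g) stands. So (d) is unavailable.
Exception (e): aggregate throughput is 3,670 units, under the 4,200 units limit; the reference index is 596, under the 693 limit — every condition holds. But: (i) operates against (e): the compliance score is 16 points, less than the 17 points limit. (j) operates (a current Annual Clearance is held), but is itself disapplied by (k): (k) is triggered — a current General Certificate is held. (l) operates (a current Schedule 6 Exemption Letter is held), but yields to (m): (m) operates against (l): a current Standing Waiver is held. (n) is not triggered (no current Annual Registration is held), so (m) stands. Exception (e) does not apply.
No exception displaces § 24.3.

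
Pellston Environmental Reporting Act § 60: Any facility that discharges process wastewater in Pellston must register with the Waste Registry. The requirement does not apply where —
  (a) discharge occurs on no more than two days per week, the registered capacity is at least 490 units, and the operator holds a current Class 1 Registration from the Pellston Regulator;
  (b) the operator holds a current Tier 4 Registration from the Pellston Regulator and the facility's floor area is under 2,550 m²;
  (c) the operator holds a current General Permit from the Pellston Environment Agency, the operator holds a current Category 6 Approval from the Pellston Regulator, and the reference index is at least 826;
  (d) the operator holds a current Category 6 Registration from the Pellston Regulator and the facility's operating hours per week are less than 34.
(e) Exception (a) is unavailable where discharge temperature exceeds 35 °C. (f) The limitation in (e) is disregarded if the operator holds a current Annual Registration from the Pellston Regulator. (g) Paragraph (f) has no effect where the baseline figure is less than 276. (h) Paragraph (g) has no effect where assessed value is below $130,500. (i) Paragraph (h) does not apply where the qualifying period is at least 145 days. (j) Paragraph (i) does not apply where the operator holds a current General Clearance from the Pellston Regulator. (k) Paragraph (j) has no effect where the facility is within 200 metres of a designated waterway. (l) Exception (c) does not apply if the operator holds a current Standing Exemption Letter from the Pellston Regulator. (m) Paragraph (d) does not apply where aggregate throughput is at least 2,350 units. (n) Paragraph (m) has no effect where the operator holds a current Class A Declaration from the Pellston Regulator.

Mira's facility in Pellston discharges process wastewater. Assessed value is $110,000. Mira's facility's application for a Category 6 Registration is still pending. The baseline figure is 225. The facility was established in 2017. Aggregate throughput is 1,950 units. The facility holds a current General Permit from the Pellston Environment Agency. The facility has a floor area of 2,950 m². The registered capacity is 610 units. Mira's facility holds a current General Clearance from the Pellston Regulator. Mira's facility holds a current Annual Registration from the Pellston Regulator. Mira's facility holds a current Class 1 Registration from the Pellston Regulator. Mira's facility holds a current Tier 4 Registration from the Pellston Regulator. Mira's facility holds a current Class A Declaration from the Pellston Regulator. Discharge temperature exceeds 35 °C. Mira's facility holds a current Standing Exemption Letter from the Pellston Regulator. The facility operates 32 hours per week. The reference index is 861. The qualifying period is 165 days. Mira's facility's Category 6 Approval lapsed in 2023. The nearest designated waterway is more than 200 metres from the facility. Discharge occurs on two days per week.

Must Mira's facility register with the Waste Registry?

All of (a)'s requirements are met (discharge occurs on no more than two days per week; the registered capacity is 610 units, meeting the 490 units threshold; a current Class 1 Registration is held). Applying paragraphs (e)–(k): (e) operates (discharge temperature exceeds 35 °C), but is set aside by (f): (f) operates against (e): a current Annual Registration is held. (g) would limit (f) — the baseline figure is 225, less than the 276 limit — but (h) sets (g) aside: (h) operates against (g): assessed value is $110,000, below the $130,500 limit. (i) would limit (h) — the qualifying period is 165 days, meeting the 145 days threshold — but (j) sets (i) aside: (j) operates — a current General Clearance is held. (k), which would lift (j), is not engaged — the facility is more than 200 m from any designated waterway. So (a) applies.
Exception (b) does not apply: the facility's floor area is 2,950 m², not under 2,550 m².
Exception (c) fails — there is no Category 6 Approval in force.
Exception (d) requires that the operator holds a current Category 6 Registration from the Pellston Regulator; but no current Category 6 Registration is held, so (d) is unavailable.

No — exception (a) applies; Mira's facility is not required to register with the Waste Registry.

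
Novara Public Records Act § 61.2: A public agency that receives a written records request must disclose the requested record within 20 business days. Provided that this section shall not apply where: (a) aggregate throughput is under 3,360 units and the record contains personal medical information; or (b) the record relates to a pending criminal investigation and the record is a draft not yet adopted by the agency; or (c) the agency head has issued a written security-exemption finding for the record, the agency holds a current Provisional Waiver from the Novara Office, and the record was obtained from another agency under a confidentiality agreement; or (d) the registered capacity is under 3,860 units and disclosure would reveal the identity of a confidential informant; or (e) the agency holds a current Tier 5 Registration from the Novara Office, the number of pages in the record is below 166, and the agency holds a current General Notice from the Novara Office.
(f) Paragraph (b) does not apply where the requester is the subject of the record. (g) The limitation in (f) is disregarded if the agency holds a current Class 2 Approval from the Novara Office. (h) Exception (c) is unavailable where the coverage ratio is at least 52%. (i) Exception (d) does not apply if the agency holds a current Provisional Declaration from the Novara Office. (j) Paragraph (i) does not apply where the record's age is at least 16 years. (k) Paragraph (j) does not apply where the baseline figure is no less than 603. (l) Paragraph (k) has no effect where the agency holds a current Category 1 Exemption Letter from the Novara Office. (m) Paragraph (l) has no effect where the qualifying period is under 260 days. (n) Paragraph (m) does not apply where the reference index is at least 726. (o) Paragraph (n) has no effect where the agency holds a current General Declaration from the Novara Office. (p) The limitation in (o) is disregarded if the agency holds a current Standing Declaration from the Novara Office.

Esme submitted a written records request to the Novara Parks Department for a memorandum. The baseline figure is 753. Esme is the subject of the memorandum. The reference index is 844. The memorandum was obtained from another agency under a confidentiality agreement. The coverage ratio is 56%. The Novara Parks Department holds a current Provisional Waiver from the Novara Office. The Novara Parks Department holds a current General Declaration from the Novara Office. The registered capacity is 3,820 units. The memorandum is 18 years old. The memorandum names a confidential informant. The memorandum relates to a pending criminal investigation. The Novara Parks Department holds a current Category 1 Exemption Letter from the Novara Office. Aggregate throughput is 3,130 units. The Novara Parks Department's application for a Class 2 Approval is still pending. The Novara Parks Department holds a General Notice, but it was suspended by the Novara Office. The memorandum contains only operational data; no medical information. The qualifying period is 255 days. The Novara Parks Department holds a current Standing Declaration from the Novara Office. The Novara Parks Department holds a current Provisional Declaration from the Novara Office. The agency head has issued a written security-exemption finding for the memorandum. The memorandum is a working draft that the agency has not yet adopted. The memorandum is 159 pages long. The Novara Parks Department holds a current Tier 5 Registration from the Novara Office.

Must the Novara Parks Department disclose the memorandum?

Exception (a) does not apply: the memorandum contains only operational data.
Exception (b)'s conditions are all satisfied: the memorandum relates to a pending investigation; the memorandum is an unadopted draft. But: (f) operates against (b): Esme is the subject of the memorandum. (g), which would lift (f), is not triggered — no current Class 2 Approval is held. So (b) is unavailable.
Exception (c): a written security-exemption finding has been issued; a current Provisional Waiver is held; the memorandum was obtained under a confidentiality agreement — every condition holds. Turning to paragraph (h): (h) is engaged — the coverage ratio is 56%, meeting the 52% threshold. Exception (c) does not apply.
Exception (d): the registered capacity is 3,820 units, under the 3,860 units limit; the memorandum names a confidential informant — every condition holds. Under paragraphs (i)–(p): (i) applies (a current Provisional Declaration is held), but is set aside by (j): (j) operates against (i): the record's age is 18 years, meeting the 16 years threshold. (k) would limit (j) — the baseline figure is 753, meeting the 603 threshold — but (l) sets (k) aside: (l) operates against (k): a current Category 1 Exemption Letter is held. (m) would limit (l) — the qualifying period is 255 days, under the 260 days limit — but (n) sets (m) aside: (n) operates — the reference index is 844, meeting the 726 threshold. (o) would limit (n) — a current General Declaration is held — but (p) sets (o) aside: (p) operates — a current Standing Declaration is held. Exception (d) stands.
Exception (e) does not apply: there is no General Notice in force.

No — exception (d) applies; the Novara Parks Department is not required to disclose the memorandum.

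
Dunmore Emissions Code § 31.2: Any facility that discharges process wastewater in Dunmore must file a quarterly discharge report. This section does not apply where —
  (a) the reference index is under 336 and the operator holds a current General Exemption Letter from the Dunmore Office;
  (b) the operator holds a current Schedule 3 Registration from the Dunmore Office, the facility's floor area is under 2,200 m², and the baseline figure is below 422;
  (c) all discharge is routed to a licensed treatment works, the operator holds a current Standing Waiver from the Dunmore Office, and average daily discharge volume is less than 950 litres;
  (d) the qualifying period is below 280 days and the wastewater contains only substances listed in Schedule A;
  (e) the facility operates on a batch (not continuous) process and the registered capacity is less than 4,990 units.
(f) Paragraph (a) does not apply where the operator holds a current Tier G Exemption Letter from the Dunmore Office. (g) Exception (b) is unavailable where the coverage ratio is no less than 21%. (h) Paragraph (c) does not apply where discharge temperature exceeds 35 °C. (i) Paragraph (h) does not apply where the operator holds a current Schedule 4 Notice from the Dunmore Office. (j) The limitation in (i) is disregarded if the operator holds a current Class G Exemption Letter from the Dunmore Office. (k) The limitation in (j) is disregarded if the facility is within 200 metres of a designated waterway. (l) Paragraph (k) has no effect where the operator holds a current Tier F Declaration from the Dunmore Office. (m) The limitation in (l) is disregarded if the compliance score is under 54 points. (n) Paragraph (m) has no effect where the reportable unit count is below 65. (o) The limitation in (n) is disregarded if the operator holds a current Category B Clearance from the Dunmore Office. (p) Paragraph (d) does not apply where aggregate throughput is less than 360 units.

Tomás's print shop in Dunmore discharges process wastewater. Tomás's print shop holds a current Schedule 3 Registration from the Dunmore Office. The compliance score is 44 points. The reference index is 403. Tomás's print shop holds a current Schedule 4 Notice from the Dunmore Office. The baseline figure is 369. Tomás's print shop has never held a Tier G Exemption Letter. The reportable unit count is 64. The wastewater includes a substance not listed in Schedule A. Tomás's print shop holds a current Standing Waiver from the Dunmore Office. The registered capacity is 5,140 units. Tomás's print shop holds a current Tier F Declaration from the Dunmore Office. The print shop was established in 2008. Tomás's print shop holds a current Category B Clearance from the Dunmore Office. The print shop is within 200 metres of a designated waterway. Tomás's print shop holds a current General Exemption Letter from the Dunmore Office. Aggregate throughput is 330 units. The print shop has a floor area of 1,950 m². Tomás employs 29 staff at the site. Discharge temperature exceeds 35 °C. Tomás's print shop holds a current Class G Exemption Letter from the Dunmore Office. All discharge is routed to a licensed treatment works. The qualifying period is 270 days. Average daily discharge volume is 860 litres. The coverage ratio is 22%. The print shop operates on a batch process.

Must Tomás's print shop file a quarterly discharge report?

Exception (a) does not apply: the reference index is 403, not under 336.
Exception (b)'s conditions are all satisfied: a current Schedule 3 Registration is held; the facility's floor area is 1,950 m², under the 2,200 m² limit; the baseline figure is 369, below the 422 limit. Turning to paragraph (g): (g) is engaged — the coverage ratio is 22%, meeting the 21% threshold. Exception (b) does not apply.
Exception (c): discharge is routed to a licensed treatment works; a current Standing Waiver is held; average daily discharge volume is 860 litres, less than the 950 litres limit — every condition holds. Applying paragraphs (h)–(o): (h) would limit (c) — discharge temperature exceeds 35 °C — but (i) sets (h) aside: (i) operates against (h): a current Schedule 4 Notice is held. (j) applies (a current Class G Exemption Letter is held), but is overridden by (k): (k) is triggered — the print shop is within 200 m of a designated waterway. (l) would limit (k) — a current Tier F Declaration is held — but (m) sets (l) aside: (m) operates against (l): the compliance score is 44 points, under the 54 points limit. (n) would limit (m) — the reportable unit count is 64, below the 65 limit — but (o) sets (n) aside: (o) operates — a current Category B Clearance is held. (c) remains available.
Exception (d) requires that the wastewater contains only substances listed in Schedule A; but the wastewater includes a non-Schedule-A substance, so (d) is unavailable.
Exception (e) requires that the registered capacity is less than 4,990 units; but the registered capacity is 5,140 units, not less than 4,990 units, so (e) is unavailable.

No — exception (c) applies; Tomás's print shop is not required to file a quarterly discharge report.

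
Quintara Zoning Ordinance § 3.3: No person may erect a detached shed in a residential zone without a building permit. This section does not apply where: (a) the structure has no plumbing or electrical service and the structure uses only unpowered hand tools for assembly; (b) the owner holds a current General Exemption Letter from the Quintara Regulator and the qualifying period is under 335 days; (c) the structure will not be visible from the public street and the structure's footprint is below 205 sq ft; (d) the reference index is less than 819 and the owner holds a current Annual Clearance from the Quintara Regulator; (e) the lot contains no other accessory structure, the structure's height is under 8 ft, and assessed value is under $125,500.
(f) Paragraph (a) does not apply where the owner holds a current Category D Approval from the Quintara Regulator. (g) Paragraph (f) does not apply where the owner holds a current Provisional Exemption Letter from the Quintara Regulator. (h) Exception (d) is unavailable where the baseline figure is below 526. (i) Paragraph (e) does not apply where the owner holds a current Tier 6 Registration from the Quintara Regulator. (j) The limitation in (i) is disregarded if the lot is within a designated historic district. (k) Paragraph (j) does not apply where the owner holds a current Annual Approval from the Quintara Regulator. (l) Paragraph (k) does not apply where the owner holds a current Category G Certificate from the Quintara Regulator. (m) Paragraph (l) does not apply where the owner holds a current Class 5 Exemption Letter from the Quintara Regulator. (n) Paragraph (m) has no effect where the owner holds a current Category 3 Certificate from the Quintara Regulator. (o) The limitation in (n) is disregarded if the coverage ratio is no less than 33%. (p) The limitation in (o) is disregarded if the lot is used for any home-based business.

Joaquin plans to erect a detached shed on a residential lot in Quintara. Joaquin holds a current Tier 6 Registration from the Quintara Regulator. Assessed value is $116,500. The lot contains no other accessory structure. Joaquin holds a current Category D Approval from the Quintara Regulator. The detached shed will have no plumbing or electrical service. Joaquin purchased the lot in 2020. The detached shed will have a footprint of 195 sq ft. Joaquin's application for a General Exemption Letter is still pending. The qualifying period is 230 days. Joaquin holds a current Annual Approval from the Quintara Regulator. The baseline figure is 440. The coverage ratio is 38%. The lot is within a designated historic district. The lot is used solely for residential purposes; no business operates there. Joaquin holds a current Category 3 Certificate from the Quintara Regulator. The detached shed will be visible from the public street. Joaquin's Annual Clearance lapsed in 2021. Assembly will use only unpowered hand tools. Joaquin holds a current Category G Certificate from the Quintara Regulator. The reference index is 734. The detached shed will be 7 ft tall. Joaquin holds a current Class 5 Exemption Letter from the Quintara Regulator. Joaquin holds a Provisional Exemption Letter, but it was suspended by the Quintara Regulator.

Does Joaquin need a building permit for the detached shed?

Yes — Joaquin must obtain a building permit.

All of (a)'s requirements are met (there is no plumbing or electrical service; assembly uses only hand tools). But: (f) operates — a current Category D Approval is held. (g) does not operate here (there is no Provisional Exemption Letter in force), so (f) stands. So (a) is unavailable.
Exception (b) does not apply: the General Exemption Letter is not current.
Exception (c) requires that the structure will not be visible from the public street; but the structure will be visible from the street, so (c) is unavailable.
Exception (d) does not apply: there is no Annual Clearance in force.
Exception (e)'s conditions are all satisfied: the lot has no other accessory structure; the structure's height is 7 ft, under the 8 ft limit; assessed value is $116,500, under the $125,500 limit. Turning to paragraphs (i)–(p): (i) operates — a current Tier 6 Registration is held. (j) applies (the lot is in a historic district), but is set aside by (k): (k) operates against (j): a current Annual Approval is held. (l) applies (a current Category G Certificate is held), but yields to (m): (m) operates against (l): a current Class 5 Exemption Letter is held. (n) would limit (m) — a current Category 3 Certificate is held — but (o) sets (n) aside: (o) operates — the coverage ratio is 38%, meeting the 33% threshold. (p), which would lift (o), does not operate here — the lot is solely residential. Exception (e) does not apply.
None of the exceptions is available; § 3.3 applies in full.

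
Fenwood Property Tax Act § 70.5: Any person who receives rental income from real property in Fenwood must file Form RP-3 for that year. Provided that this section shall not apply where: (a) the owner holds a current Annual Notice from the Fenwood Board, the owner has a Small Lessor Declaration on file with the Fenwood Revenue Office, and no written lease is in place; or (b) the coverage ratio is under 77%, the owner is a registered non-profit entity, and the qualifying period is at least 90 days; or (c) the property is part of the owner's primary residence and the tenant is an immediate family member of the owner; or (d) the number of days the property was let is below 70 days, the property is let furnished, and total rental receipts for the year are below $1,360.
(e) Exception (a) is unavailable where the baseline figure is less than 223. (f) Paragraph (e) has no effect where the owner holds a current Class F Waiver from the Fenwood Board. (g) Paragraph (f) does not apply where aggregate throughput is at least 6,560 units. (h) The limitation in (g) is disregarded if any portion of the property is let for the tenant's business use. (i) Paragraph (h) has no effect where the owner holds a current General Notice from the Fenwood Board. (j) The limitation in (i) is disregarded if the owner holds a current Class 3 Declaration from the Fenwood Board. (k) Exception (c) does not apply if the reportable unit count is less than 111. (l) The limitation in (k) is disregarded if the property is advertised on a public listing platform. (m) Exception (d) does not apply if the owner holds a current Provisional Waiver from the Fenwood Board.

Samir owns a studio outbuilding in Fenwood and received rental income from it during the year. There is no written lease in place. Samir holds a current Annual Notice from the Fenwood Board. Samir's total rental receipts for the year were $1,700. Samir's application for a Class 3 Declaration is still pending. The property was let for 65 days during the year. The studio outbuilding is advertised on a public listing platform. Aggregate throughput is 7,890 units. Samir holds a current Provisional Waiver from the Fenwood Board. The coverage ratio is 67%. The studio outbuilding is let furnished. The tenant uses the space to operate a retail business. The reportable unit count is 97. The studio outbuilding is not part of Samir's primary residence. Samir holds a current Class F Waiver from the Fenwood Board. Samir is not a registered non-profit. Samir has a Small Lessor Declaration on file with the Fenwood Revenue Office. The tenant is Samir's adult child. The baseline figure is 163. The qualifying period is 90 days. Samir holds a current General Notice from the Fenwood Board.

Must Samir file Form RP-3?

Yes — Samir must file Form RP-3.

Exception (a) is satisfied on its face — a current Annual Notice is held; a Small Lessor Declaration is on file; there is no written lease. Turning to paragraphs (e)–(j): (e) is triggered — the baseline figure is 163, less than the 223 limit. (f) would limit (e) — a current Class F Waiver is held — but (g) sets (f) aside: (g) operates — aggregate throughput is 7,890 units, meeting the 6,560 units threshold. (h) would limit (g) — the space is let for business use — but (i) sets (h) aside: (i) operates against (h): a current General Notice is held. (j), which would lift (i), is not engaged — the Class 3 Declaration is not current. So (a) is unavailable.
Exception (b) does not apply: Samir is not a registered non-profit.
Exception (c) does not apply: the studio outbuilding is not part of the primary residence.
Exception (d) fails — total rental receipts for the year are $1,700, not below $1,360.
No exception is made out. Samir falls within the general rule.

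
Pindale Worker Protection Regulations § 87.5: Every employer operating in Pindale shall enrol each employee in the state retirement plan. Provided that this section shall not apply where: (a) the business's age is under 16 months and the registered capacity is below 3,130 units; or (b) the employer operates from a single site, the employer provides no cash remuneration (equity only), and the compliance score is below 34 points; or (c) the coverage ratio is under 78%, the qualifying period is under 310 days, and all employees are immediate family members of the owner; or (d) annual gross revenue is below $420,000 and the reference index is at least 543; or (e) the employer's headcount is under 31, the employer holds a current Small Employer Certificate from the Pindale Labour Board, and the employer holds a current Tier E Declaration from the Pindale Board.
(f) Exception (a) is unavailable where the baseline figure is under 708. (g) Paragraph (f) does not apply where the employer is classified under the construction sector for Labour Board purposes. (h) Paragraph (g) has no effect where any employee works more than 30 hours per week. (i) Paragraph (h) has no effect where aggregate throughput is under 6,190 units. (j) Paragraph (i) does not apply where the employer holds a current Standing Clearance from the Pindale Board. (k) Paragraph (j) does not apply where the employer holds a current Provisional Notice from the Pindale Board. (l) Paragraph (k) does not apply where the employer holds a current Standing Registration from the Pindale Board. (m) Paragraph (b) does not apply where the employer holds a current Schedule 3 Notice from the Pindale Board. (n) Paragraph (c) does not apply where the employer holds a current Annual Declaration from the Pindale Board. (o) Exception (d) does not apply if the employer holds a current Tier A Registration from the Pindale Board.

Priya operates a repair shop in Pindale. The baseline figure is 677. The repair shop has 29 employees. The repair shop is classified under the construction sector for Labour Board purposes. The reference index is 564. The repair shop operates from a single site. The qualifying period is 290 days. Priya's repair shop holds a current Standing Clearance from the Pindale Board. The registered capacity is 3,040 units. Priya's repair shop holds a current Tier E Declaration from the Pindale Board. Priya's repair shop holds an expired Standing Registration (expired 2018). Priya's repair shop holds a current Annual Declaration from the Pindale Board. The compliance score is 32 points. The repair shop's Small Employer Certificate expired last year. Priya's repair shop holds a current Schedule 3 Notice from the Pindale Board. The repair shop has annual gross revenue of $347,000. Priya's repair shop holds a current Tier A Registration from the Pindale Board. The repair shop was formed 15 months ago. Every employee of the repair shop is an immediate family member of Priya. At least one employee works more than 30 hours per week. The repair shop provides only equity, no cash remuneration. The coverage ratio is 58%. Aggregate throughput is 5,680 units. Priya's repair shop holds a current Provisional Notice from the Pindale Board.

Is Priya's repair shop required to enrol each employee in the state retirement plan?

Exception (a)'s conditions are all satisfied: the business's age is 15 months, under the 16 months limit; the registered capacity is 3,040 units, below the 3,130 units limit. Under paragraphs (f)–(l): (f) is triggered (the baseline figure is 677, under the 708 limit), but yields to (g): (g) is engaged — the repair shop is classified under the construction sector. (h) would limit (g) — at least one employee exceeds 30 hours/week — but (i) sets (h) aside: (i) applies — aggregate throughput is 5,680 units, under the 6,190 units limit. (j) would limit (i) — a current Standing Clearance is held — but (k) sets (j) aside: (k) operates against (j): a current Provisional Notice is held. (l) is inapplicable (the Standing Registration is not current), so (k) stands. Exception (a) stands.
All of (b)'s requirements are met (the employer operates from a single site; remuneration is equity-only; the compliance score is 32 points, below the 34 points limit). Turning to paragraph (m): (m) is triggered — a current Schedule 3 Notice is held. Exception (b) does not apply.
Exception (c)'s conditions are all satisfied: the coverage ratio is 58%, under the 78% limit; the qualifying period is 290 days, under the 310 days limit; every employee is an immediate family member. But applying paragraph (n): (n) operates against (c): a current Annual Declaration is held. Exception (c) does not apply.
Exception (d): annual gross revenue is $347,000, below the $420,000 limit; the reference index is 564, meeting the 543 threshold — every condition holds. Turning to paragraph (o): (o) is triggered — a current Tier A Registration is held. (d) is therefore removed.
Exception (e) fails — the Small Employer Certificate has expired.

No — exception (a) applies; Priya's repair shop is not required to enrol each employee in the state retirement plan.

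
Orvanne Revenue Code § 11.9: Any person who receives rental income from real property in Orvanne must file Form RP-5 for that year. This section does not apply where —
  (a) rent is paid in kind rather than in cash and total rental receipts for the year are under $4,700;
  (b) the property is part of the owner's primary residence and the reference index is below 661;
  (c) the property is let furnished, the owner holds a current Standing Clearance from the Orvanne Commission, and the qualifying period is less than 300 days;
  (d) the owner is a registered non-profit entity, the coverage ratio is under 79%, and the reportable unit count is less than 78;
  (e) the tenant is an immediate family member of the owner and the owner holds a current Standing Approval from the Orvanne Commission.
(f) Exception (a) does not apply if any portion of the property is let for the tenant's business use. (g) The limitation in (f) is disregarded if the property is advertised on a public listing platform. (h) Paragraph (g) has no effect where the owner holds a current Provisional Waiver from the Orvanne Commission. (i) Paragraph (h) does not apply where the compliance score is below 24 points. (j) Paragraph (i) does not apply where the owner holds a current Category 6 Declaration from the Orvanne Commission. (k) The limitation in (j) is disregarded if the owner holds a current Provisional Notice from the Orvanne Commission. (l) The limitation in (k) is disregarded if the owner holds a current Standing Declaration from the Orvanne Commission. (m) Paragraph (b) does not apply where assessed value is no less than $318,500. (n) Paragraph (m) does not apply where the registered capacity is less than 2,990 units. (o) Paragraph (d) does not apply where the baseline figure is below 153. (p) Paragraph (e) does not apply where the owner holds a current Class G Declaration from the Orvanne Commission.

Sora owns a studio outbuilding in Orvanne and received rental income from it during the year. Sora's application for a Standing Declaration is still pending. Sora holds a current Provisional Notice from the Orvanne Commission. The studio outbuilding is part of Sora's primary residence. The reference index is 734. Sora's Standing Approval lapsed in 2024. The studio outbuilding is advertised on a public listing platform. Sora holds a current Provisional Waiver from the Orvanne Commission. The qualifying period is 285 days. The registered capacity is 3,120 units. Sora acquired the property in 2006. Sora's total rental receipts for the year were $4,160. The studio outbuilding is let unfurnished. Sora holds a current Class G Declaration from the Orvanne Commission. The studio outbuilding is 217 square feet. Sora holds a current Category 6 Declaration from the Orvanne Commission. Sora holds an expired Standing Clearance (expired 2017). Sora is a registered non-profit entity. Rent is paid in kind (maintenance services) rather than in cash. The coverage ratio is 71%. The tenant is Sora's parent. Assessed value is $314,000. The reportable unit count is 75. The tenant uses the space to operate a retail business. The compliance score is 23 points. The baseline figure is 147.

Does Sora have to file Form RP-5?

No — exception (a) applies; Sora is not required to file Form RP-5.

Exception (a) is satisfied on its face — rent is paid in kind; total rental receipts for the year are $4,160, under the $4,700 limit. As to paragraphs (f)–(l): (f) is triggered (the space is let for business use), but is set aside by (g): (g) operates against (f): the property is publicly advertised. (h) applies (a current Provisional Waiver is held), but is set aside by (i): (i) is engaged — the compliance score is 23 points, below the 24 points limit. (j) operates (a current Category 6 Declaration is held), but is displaced by (k): (k) is triggered — a current Provisional Notice is held. (l) is inapplicable (there is no Standing Declaration in force), so (k) stands. So (a) applies.
Exception (b) fails — the reference index is 734, not below 661.
Exception (c) does not apply: the property is let unfurnished.
All of (d)'s requirements are met (Sora is a registered non-profit; the coverage ratio is 71%, under the 79% limit; the reportable unit count is 75, less than the 78 limit). But applying paragraph (o): (o) operates against (d): the baseline figure is 147, below the 153 limit. So (d) is unavailable.
Exception (e) fails — no current Standing Approval is held.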